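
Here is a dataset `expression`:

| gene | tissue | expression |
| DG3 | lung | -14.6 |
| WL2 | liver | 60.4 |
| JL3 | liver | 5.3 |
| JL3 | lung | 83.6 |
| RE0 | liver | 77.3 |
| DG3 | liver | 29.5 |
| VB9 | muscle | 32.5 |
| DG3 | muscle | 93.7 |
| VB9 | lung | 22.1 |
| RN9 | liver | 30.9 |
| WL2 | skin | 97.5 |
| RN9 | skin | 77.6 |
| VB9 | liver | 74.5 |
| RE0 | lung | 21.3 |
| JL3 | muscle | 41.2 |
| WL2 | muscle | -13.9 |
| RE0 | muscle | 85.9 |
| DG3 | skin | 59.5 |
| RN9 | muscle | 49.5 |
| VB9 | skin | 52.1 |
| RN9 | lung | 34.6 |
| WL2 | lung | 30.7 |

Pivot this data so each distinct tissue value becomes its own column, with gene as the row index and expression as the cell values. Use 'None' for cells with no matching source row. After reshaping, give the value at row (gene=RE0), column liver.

The long row with gene=RE0, tissue=liver has expression=77.3.

77.3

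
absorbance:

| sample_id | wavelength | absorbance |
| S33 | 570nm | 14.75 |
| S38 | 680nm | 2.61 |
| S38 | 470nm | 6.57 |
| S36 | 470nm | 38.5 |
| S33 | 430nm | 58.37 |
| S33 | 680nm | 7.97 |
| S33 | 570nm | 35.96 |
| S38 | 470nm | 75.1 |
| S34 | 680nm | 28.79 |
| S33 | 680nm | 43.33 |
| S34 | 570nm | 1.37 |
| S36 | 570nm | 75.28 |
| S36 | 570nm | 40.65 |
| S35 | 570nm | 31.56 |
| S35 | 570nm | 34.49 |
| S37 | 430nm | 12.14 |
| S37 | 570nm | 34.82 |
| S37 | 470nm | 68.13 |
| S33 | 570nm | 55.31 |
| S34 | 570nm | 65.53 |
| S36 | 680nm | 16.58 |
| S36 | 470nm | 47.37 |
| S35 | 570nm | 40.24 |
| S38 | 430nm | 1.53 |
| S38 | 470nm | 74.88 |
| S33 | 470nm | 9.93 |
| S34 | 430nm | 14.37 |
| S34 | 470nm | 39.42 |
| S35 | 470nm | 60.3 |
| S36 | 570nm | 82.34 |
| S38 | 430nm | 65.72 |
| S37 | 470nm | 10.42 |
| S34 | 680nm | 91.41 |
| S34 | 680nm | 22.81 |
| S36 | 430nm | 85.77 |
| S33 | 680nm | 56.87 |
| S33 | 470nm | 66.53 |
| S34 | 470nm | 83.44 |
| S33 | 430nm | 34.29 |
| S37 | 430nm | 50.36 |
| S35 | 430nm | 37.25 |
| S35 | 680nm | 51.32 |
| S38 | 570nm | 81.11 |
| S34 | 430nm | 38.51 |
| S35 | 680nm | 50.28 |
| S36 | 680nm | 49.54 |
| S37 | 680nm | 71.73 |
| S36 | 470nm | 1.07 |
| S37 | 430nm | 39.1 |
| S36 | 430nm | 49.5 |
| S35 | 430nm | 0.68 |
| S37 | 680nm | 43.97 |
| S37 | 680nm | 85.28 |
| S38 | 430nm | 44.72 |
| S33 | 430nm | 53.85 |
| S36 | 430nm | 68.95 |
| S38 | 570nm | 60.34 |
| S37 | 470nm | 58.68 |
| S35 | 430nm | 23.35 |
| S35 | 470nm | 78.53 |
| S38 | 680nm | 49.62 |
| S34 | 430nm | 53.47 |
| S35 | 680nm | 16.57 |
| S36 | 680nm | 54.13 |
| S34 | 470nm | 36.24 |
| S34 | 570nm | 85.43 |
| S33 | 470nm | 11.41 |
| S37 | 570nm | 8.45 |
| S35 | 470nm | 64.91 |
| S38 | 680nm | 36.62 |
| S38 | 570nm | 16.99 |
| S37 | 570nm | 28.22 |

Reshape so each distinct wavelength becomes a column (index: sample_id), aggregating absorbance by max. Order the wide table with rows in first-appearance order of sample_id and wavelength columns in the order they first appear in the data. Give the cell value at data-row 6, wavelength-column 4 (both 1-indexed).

With rows in first-appearance order of sample_id, row 6 is sample_id=S37. wavelength columns in first-appearance order: 570nm, 680nm, 470nm, 430nm; column 4 is 430nm.
Long rows with sample_id=S37, wavelength=430nm: max(12.14, 50.36, 39.1) = 50.36.

50.36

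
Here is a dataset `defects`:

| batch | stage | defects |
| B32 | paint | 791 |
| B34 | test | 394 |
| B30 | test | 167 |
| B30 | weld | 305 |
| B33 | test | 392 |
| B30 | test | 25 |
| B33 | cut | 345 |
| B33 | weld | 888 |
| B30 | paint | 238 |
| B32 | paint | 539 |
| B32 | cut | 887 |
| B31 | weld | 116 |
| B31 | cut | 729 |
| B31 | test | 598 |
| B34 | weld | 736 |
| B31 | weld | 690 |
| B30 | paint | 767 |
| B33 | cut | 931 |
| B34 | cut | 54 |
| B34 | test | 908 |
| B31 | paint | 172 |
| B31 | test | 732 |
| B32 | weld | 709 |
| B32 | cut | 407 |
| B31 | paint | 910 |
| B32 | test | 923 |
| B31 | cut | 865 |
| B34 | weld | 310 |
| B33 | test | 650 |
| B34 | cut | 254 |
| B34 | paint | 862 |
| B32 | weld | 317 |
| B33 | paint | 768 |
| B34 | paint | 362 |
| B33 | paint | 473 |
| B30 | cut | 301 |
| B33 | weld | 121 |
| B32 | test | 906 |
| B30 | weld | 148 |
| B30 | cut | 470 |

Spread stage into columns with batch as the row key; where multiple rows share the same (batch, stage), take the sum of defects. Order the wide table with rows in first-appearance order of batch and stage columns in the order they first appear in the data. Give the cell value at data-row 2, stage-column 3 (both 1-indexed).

With rows in first-appearance order of batch, row 2 is batch=B34. stage columns in first-appearance order: paint, test, weld, cut; column 3 is weld.
Long rows with batch=B34, stage=weld: 736 + 310 = 1046.

1046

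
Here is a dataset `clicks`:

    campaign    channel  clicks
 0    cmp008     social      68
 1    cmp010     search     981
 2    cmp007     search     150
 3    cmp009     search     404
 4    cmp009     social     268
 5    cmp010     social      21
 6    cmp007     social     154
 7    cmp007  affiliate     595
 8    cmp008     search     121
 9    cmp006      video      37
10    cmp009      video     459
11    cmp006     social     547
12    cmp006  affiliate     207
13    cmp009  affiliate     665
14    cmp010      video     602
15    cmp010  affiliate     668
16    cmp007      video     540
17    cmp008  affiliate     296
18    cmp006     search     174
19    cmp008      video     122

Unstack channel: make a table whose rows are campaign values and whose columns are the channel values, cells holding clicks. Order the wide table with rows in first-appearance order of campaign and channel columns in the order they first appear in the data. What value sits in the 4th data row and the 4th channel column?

459

With rows in first-appearance order of campaign, row 4 is campaign=cmp009. channel columns in first-appearance order: social, search, affiliate, video; column 4 is video.
Long rows with campaign=cmp009, channel=video: clicks = 459.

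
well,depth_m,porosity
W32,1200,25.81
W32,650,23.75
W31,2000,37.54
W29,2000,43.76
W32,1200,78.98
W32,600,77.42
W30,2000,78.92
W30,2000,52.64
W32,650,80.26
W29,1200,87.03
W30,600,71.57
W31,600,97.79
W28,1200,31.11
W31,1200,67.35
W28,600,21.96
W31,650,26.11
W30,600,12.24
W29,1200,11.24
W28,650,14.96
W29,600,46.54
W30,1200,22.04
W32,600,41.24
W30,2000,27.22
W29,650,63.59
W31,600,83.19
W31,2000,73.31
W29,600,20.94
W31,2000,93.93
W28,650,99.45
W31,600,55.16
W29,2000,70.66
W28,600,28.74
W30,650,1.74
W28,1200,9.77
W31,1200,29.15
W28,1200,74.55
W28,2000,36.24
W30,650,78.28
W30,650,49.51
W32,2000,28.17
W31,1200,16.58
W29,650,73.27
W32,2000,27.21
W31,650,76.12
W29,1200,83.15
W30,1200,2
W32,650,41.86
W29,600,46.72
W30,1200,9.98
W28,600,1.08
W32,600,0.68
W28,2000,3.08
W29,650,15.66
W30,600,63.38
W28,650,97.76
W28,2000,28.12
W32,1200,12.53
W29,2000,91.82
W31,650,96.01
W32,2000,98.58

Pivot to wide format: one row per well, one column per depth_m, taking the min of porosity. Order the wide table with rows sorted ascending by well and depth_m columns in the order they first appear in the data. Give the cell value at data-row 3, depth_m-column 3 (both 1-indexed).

27.22

With rows sorted ascending by well, row 3 is well=W30. depth_m columns in first-appearance order: 1200, 650, 2000, 600; column 3 is 2000.
Long rows with well=W30, depth_m=2000: min(78.92, 52.64, 27.22) = 27.22.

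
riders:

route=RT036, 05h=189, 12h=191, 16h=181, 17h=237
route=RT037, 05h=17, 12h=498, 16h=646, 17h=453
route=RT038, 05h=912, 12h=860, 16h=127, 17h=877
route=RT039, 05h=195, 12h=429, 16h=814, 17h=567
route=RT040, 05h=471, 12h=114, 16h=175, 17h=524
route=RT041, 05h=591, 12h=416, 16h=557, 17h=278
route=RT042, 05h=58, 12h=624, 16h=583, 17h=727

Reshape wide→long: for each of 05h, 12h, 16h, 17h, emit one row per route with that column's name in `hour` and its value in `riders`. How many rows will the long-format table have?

28

7 route values × 4 melted columns = 28 rows.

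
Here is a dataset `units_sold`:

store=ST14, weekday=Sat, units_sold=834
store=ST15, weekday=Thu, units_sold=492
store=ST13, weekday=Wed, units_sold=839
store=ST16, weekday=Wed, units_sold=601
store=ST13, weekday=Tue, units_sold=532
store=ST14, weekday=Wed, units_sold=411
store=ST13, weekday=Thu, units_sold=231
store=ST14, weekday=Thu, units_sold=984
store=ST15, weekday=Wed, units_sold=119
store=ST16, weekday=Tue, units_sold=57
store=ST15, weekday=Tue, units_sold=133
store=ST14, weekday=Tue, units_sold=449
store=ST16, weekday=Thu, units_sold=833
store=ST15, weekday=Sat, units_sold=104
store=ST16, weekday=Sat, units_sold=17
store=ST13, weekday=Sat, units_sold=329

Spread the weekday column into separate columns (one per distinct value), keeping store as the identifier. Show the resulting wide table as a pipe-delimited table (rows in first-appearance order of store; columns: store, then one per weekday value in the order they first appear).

Columns: store plus the 4 distinct weekday values (Sat, Thu, Wed, Tue).
For example, row ST14 column Sat takes units_sold=834 from the long row (ST14, Sat).

| store | Sat | Thu | Wed | Tue |
| ST14 | 834 | 984 | 411 | 449 |
| ST15 | 104 | 492 | 119 | 133 |
| ST13 | 329 | 231 | 839 | 532 |
| ST16 | 17 | 833 | 601 | 57 |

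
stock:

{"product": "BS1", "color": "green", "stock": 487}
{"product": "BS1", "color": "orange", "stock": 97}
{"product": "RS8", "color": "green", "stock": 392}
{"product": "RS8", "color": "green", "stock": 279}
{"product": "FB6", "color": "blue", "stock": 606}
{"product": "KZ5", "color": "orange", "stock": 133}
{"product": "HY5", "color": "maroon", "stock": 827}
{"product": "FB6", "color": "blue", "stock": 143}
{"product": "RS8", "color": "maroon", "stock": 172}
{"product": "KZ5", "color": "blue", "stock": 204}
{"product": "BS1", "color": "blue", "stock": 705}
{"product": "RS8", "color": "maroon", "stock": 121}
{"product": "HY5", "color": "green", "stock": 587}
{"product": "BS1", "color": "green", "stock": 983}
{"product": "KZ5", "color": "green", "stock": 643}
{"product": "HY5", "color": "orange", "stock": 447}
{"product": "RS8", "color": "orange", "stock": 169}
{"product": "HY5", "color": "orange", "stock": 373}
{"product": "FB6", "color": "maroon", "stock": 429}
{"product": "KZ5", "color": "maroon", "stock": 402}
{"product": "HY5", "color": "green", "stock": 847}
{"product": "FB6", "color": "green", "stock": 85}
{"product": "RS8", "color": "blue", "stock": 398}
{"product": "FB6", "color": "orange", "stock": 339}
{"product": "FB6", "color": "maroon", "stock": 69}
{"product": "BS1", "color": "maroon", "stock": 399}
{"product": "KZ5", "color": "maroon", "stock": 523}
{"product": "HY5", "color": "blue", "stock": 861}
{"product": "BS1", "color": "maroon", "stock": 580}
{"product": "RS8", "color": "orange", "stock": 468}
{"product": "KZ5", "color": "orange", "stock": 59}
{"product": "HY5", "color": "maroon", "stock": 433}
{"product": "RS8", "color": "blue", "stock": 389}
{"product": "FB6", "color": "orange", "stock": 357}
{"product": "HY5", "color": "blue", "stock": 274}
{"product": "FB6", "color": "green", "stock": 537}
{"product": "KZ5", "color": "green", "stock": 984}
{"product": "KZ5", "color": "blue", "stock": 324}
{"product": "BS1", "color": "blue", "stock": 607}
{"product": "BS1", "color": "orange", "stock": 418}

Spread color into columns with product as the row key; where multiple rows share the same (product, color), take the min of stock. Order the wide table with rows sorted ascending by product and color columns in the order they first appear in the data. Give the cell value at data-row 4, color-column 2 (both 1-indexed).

With rows sorted ascending by product, row 4 is product=KZ5. color columns in first-appearance order: green, orange, blue, maroon; column 2 is orange.
Long rows with product=KZ5, color=orange: min(133, 59) = 59.

59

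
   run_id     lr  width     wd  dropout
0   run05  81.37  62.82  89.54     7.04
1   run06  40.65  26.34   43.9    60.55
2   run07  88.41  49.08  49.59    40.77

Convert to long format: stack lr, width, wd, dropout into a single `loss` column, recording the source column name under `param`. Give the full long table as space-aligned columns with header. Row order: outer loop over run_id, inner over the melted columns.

Each (run_id, column) pair becomes one row: 3 × 4 = 12 rows.
For example, (run05, lr) → loss=81.37.

run_id  param    loss 
run05   lr       81.37
run05   width    62.82
run05   wd       89.54
run05   dropout  7.04 
run06   lr       40.65
run06   width    26.34
run06   wd       43.9 
run06   dropout  60.55
run07   lr       88.41
run07   width    49.08
run07   wd       49.59
run07   dropout  40.77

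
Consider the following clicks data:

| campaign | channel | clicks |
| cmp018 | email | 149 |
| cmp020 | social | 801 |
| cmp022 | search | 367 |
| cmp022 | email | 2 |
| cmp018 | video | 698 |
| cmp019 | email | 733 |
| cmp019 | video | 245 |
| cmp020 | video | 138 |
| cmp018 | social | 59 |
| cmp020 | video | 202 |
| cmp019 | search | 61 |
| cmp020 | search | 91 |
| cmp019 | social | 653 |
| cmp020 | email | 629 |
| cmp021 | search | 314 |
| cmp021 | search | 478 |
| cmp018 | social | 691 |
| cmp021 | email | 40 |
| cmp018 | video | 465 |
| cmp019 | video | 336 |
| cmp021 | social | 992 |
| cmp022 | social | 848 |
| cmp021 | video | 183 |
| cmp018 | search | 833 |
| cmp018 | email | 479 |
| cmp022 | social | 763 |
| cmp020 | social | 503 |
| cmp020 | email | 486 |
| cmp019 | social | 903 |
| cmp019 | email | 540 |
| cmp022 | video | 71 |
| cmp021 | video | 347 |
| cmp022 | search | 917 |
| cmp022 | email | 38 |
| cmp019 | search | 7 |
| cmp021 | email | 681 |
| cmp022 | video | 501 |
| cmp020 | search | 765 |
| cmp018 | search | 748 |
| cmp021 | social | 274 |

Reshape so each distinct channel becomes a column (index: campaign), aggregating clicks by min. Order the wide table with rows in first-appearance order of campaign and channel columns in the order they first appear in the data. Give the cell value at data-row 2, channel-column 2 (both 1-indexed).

With rows in first-appearance order of campaign, row 2 is campaign=cmp020. channel columns in first-appearance order: email, social, search, video; column 2 is social.
Long rows with campaign=cmp020, channel=social: min(801, 503) = 503.

503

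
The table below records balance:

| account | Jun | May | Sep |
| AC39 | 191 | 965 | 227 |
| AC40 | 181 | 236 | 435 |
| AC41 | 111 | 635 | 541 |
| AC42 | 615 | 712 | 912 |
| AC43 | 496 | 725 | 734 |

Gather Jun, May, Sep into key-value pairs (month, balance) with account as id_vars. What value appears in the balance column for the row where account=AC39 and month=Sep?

Unpivoting turns each (account, wide-column) pair into one long row.
The wide cell at row AC39, column Sep holds 227, so the long row (AC39, Sep) has balance=227.

227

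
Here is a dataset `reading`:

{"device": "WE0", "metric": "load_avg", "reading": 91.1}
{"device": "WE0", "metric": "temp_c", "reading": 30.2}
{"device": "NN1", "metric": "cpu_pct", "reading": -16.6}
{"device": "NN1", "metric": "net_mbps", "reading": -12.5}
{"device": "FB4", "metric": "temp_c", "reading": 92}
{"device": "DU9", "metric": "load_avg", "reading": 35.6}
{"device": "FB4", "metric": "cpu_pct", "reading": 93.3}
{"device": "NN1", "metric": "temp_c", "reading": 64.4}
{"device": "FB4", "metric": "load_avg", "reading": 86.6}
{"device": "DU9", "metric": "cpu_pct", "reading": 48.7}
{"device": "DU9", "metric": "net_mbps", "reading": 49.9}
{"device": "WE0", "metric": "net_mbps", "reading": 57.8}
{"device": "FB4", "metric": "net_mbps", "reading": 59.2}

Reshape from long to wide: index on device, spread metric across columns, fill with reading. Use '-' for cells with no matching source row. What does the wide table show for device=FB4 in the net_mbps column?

The long row with device=FB4, metric=net_mbps has reading=59.2.

59.2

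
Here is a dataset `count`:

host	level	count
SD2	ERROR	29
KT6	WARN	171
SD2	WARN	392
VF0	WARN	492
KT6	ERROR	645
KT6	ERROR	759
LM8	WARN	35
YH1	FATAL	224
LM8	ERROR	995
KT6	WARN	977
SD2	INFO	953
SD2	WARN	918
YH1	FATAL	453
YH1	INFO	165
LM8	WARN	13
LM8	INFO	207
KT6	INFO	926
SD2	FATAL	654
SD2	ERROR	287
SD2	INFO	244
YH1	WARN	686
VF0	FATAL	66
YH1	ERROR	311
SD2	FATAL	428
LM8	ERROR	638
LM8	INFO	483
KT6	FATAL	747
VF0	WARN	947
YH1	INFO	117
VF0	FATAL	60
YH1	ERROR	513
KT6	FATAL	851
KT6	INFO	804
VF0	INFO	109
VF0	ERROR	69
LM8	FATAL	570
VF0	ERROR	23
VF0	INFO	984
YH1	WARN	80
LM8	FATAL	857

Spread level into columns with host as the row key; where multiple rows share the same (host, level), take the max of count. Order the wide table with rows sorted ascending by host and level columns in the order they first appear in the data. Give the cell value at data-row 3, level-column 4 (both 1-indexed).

953

With rows sorted ascending by host, row 3 is host=SD2. level columns in first-appearance order: ERROR, WARN, FATAL, INFO; column 4 is INFO.
Long rows with host=SD2, level=INFO: max(953, 244) = 953.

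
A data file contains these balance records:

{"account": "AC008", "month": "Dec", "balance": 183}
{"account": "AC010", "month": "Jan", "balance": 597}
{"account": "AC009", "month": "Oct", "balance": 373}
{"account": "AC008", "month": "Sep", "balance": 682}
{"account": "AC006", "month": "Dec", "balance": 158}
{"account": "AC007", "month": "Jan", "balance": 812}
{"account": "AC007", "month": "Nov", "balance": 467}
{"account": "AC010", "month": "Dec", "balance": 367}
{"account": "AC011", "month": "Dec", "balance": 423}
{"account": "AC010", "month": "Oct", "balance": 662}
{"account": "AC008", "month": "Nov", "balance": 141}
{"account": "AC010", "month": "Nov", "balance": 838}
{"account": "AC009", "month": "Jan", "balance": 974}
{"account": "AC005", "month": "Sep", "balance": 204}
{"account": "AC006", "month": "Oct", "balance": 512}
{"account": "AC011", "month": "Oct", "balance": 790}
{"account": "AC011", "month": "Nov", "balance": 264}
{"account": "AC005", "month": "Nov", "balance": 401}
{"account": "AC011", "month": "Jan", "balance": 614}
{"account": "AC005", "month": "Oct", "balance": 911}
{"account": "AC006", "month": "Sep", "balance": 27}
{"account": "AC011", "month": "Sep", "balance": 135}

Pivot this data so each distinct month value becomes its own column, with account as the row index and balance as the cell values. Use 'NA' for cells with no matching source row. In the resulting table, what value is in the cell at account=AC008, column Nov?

The long row with account=AC008, month=Nov has balance=141.

141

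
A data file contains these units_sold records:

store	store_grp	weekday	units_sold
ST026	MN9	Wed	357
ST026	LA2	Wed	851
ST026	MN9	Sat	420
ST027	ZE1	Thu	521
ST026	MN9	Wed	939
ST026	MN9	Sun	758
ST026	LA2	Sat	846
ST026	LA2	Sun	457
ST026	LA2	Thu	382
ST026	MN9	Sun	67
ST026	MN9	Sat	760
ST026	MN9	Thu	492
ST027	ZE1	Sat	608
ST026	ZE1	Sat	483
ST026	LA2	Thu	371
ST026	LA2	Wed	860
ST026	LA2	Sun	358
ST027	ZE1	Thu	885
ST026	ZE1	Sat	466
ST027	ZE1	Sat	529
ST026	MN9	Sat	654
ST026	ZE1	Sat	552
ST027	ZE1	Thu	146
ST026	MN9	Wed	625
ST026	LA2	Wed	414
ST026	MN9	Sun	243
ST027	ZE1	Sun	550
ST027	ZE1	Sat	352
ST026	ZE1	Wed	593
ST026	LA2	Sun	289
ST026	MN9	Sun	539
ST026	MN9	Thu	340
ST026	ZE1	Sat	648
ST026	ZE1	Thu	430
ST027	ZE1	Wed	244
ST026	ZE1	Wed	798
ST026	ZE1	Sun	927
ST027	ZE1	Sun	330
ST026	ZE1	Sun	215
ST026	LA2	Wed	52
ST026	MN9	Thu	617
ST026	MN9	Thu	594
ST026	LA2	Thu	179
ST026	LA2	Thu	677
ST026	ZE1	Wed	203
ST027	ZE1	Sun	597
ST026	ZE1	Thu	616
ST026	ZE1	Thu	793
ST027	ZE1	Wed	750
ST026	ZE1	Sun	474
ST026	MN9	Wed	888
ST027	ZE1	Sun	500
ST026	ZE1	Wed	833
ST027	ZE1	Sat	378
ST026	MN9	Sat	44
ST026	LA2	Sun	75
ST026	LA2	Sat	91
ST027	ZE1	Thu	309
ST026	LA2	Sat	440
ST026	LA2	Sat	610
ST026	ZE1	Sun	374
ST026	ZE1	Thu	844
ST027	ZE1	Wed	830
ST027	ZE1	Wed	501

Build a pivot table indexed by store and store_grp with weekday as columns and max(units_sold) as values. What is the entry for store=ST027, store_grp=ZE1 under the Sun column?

597

Rows with store=ST027, store_grp=ZE1 and weekday=Sun: units_sold values are 550, 330, 597, 500.
max(550, 330, 597, 500) = 597.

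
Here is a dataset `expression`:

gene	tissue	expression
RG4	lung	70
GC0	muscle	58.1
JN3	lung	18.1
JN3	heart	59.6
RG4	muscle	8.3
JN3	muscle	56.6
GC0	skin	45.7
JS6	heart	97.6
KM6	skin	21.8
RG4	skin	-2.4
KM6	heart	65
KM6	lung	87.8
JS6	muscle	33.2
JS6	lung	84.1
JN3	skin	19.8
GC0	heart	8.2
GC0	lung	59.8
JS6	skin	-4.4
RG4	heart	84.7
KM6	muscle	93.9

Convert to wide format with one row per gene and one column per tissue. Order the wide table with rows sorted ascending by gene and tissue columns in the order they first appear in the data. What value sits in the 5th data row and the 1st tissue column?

With rows sorted ascending by gene, row 5 is gene=RG4. tissue columns in first-appearance order: lung, muscle, heart, skin; column 1 is lung.
Long rows with gene=RG4, tissue=lung: expression = 70.

70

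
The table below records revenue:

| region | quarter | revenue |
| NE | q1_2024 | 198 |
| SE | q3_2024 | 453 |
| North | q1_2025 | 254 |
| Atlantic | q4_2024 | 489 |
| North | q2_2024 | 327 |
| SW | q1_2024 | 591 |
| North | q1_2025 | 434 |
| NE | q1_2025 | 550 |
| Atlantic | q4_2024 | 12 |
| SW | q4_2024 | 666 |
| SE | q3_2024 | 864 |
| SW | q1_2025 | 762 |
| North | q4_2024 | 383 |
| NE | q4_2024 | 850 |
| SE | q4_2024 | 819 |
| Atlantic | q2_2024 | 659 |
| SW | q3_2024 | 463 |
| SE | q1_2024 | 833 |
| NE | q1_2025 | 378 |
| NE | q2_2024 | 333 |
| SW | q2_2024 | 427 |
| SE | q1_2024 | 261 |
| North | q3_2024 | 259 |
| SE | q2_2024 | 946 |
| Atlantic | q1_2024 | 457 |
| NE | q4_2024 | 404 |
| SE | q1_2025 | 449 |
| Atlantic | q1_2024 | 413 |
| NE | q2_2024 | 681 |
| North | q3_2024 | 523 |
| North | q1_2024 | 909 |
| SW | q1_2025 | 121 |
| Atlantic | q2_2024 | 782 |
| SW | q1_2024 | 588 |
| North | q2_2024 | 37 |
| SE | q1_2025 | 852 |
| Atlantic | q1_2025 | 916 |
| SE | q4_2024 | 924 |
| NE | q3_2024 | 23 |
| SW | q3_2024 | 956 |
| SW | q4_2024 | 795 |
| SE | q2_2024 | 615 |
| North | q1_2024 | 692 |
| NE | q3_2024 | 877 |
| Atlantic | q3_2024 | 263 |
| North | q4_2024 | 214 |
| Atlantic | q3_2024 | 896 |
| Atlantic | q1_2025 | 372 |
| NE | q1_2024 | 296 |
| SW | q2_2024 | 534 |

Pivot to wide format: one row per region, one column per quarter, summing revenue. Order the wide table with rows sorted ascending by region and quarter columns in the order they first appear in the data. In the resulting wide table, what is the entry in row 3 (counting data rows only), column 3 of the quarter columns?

688

With rows sorted ascending by region, row 3 is region=North. quarter columns in first-appearance order: q1_2024, q3_2024, q1_2025, q4_2024, q2_2024; column 3 is q1_2025.
Long rows with region=North, quarter=q1_2025: 254 + 434 = 688.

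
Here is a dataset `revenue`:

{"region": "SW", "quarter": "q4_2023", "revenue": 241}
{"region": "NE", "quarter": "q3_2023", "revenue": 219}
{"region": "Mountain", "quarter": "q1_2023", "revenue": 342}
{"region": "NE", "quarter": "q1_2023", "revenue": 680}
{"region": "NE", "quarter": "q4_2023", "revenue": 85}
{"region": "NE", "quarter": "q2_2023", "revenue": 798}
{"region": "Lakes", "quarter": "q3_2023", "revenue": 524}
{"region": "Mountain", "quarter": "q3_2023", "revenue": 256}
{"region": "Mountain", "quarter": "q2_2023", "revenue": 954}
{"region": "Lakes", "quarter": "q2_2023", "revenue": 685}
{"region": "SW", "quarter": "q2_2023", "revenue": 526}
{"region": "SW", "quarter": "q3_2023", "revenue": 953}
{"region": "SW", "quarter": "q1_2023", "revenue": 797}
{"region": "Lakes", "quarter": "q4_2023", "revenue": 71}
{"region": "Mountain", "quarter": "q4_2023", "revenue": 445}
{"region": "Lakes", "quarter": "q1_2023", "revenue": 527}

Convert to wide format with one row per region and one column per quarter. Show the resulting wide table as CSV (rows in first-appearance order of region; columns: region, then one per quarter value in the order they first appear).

region,q4_2023,q3_2023,q1_2023,q2_2023
SW,241,953,797,526
NE,85,219,680,798
Mountain,445,256,342,954
Lakes,71,524,527,685

Columns: region plus the 4 distinct quarter values (q4_2023, q3_2023, q1_2023, q2_2023).
For example, row SW column q4_2023 takes revenue=241 from the long row (SW, q4_2023).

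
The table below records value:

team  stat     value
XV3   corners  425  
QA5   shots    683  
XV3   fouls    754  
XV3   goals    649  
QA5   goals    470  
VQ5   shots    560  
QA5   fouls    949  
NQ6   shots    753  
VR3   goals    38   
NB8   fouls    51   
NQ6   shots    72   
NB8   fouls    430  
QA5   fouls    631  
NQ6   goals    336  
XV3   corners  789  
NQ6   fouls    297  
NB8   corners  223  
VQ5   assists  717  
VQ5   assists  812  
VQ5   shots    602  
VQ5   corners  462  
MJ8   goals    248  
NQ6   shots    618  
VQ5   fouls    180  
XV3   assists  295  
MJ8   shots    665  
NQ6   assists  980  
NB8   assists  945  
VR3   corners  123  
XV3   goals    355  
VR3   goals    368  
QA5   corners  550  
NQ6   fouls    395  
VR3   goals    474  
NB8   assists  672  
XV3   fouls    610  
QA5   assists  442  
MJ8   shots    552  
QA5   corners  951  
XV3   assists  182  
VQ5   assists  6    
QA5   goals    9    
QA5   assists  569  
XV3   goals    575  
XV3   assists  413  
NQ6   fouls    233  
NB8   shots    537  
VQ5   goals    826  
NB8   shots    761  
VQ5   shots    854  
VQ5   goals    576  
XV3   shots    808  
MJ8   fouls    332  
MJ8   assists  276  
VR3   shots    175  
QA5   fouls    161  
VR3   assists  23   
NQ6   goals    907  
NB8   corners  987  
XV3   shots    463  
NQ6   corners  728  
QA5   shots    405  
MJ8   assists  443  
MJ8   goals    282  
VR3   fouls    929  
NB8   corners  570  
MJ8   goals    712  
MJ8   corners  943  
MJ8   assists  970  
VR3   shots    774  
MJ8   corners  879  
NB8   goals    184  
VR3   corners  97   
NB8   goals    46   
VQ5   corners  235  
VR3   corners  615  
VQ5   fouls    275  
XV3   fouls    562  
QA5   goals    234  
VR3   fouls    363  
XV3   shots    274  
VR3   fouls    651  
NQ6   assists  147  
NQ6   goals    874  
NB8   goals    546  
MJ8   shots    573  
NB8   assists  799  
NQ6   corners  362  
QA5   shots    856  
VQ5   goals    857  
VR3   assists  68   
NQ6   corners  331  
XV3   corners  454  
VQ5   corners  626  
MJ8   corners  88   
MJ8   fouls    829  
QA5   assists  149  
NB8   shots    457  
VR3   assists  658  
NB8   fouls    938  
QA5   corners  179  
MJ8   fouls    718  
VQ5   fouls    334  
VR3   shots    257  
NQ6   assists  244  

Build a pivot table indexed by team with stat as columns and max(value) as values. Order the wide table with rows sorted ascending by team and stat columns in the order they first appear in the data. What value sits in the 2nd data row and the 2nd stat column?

With rows sorted ascending by team, row 2 is team=NB8. stat columns in first-appearance order: corners, shots, fouls, goals, assists; column 2 is shots.
Long rows with team=NB8, stat=shots: max(537, 761, 457) = 761.

761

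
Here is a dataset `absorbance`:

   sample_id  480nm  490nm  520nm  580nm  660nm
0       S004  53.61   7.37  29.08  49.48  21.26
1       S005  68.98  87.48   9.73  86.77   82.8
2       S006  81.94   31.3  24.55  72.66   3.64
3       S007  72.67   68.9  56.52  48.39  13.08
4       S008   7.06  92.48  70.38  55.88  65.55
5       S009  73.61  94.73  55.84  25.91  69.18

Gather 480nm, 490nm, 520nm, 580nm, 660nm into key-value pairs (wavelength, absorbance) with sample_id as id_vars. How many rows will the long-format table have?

6 sample_id values × 5 melted columns = 30 rows.

30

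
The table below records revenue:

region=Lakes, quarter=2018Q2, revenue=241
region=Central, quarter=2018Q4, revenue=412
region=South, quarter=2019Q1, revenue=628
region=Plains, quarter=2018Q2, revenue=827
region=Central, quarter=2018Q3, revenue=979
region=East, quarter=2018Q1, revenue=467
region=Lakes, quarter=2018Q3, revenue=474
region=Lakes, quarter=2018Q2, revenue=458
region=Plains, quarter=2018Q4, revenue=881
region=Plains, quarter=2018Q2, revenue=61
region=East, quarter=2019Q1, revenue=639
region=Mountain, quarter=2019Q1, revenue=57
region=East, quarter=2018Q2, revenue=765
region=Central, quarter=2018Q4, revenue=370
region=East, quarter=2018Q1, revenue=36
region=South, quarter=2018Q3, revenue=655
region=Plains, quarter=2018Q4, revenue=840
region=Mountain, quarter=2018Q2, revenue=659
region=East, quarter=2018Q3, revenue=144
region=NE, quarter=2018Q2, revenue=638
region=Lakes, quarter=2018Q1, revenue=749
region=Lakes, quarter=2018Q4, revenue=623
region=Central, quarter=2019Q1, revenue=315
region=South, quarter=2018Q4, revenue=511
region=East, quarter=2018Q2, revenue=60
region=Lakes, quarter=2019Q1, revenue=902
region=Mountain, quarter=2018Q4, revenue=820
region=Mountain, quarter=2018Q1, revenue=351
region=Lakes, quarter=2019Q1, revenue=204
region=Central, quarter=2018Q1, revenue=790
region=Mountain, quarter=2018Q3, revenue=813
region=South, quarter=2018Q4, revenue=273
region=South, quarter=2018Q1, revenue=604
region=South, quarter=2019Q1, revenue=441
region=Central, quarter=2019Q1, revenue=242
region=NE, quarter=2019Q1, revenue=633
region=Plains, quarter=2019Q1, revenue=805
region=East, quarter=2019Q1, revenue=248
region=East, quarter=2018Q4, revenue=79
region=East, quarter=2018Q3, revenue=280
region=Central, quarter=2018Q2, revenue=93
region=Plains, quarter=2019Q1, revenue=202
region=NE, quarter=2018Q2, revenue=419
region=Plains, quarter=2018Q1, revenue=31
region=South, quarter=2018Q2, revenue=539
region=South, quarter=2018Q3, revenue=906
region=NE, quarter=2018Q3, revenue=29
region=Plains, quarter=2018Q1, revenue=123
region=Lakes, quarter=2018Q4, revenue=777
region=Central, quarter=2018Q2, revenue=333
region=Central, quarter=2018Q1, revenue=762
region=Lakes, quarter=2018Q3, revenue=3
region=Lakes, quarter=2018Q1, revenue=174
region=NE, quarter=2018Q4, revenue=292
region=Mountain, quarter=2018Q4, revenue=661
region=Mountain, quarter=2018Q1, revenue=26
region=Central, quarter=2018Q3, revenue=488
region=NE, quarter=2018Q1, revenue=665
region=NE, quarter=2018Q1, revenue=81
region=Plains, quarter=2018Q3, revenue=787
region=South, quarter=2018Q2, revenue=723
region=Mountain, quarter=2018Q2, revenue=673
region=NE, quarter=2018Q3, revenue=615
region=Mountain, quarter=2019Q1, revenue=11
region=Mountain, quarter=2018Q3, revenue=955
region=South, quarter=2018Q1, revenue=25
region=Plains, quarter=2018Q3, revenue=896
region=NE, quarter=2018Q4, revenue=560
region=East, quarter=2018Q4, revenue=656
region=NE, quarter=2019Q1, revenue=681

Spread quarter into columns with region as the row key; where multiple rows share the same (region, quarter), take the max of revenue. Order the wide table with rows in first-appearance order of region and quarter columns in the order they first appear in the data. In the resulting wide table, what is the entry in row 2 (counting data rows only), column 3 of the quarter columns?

315

With rows in first-appearance order of region, row 2 is region=Central. quarter columns in first-appearance order: 2018Q2, 2018Q4, 2019Q1, 2018Q3, 2018Q1; column 3 is 2019Q1.
Long rows with region=Central, quarter=2019Q1: max(315, 242) = 315.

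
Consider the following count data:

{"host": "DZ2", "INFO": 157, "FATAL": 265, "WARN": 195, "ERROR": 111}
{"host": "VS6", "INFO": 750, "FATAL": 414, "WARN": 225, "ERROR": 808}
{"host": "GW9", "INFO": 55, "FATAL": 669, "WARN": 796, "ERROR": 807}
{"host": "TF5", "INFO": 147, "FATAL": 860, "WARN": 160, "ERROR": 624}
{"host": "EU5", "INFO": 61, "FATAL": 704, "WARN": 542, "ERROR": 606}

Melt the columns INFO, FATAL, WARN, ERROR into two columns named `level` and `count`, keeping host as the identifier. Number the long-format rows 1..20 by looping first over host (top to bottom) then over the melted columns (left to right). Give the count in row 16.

624

20 rows total (5 × 4). Row 16: index ⌊(16-1)/4⌋ = 3 into host → TF5; (16-1) mod 4 = 3 into the melted columns → ERROR.
So row 16 is (TF5, ERROR, 624); count = 624.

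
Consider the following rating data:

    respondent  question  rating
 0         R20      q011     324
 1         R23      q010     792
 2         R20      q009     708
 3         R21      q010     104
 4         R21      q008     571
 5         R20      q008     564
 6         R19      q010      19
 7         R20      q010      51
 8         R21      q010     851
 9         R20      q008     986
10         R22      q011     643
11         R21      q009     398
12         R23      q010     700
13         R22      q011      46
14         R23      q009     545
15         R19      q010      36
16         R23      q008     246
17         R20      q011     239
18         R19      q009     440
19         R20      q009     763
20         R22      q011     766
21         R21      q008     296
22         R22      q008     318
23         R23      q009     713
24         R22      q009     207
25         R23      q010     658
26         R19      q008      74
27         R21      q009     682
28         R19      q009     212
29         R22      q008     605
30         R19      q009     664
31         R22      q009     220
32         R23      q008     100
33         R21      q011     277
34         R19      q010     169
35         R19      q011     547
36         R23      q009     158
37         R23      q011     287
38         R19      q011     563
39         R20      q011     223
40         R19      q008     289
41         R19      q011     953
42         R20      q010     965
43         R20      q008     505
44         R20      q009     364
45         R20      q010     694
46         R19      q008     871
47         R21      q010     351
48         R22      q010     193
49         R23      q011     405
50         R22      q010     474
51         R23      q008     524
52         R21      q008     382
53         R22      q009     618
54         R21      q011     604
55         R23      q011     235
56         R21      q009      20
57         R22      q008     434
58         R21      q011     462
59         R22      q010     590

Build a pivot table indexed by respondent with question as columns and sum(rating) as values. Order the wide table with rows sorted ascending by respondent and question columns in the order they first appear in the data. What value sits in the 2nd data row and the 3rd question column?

With rows sorted ascending by respondent, row 2 is respondent=R20. question columns in first-appearance order: q011, q010, q009, q008; column 3 is q009.
Long rows with respondent=R20, question=q009: 708 + 763 + 364 = 1835.

1835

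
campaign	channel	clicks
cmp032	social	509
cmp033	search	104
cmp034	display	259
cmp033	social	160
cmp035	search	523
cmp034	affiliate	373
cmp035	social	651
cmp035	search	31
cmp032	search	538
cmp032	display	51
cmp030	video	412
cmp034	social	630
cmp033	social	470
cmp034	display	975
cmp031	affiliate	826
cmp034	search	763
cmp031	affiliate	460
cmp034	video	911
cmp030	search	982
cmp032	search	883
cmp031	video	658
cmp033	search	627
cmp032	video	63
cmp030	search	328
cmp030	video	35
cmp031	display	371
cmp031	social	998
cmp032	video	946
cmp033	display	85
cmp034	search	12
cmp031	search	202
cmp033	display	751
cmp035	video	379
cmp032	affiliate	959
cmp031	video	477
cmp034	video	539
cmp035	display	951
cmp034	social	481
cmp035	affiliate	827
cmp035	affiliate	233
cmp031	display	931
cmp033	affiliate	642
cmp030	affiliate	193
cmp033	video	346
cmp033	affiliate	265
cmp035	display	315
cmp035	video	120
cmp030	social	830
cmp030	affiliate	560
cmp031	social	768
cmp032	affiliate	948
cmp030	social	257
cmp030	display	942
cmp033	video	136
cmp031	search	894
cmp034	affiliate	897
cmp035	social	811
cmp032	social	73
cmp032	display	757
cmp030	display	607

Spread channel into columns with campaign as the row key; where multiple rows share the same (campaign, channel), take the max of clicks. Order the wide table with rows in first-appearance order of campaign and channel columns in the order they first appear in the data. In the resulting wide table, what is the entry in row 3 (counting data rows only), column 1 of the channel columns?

With rows in first-appearance order of campaign, row 3 is campaign=cmp034. channel columns in first-appearance order: social, search, display, affiliate, video; column 1 is social.
Long rows with campaign=cmp034, channel=social: max(630, 481) = 630.

630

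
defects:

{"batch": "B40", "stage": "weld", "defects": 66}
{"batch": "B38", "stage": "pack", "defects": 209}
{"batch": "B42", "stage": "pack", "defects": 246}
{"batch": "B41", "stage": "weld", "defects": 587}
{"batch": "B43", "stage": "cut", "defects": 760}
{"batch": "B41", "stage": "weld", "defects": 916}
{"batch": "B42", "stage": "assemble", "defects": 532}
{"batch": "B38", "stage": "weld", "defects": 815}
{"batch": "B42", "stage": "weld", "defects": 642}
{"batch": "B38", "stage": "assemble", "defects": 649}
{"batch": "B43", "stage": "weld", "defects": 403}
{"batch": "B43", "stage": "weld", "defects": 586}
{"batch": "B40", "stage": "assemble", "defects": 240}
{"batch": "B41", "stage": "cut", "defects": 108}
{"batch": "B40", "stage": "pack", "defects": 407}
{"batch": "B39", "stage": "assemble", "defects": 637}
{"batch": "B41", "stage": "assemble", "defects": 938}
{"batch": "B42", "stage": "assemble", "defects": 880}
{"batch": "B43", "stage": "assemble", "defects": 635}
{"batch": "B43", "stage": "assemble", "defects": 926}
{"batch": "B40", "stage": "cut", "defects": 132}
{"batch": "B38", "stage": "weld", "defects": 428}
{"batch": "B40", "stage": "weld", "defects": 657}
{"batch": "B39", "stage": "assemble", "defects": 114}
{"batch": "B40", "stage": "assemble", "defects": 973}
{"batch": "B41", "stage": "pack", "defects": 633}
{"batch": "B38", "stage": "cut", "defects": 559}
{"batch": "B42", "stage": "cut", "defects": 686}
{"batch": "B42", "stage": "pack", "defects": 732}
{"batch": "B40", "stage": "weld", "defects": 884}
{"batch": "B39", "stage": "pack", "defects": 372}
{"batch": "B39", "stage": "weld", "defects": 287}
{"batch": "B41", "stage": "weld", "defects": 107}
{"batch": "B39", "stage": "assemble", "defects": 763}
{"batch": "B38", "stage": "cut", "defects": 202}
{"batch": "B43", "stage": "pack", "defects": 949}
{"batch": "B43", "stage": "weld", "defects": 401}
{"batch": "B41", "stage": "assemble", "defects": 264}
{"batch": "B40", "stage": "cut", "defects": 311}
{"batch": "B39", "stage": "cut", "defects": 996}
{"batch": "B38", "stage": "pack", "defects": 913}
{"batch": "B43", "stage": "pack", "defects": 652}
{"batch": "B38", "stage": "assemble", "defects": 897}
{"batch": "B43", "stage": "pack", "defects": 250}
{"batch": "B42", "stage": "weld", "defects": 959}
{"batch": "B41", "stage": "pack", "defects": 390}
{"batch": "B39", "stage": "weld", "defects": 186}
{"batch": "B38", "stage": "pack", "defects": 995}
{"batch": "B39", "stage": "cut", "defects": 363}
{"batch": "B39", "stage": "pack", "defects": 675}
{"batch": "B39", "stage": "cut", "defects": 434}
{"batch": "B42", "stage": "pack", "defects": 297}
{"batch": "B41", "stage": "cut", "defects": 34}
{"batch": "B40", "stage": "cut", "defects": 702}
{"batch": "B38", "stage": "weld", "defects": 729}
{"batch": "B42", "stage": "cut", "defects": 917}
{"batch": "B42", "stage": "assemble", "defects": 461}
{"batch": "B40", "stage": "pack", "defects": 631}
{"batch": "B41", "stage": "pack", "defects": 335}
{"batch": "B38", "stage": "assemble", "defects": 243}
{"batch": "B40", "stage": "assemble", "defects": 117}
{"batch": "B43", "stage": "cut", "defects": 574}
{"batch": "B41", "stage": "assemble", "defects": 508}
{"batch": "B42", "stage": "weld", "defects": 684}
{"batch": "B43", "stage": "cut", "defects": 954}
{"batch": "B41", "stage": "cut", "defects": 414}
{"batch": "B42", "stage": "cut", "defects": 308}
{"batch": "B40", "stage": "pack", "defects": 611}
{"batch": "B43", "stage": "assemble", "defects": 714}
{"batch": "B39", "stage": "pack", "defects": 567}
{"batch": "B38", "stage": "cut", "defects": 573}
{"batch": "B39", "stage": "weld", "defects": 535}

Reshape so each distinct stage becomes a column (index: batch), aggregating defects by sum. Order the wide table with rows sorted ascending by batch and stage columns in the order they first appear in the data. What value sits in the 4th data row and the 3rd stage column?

With rows sorted ascending by batch, row 4 is batch=B41. stage columns in first-appearance order: weld, pack, cut, assemble; column 3 is cut.
Long rows with batch=B41, stage=cut: 108 + 34 + 414 = 556.

556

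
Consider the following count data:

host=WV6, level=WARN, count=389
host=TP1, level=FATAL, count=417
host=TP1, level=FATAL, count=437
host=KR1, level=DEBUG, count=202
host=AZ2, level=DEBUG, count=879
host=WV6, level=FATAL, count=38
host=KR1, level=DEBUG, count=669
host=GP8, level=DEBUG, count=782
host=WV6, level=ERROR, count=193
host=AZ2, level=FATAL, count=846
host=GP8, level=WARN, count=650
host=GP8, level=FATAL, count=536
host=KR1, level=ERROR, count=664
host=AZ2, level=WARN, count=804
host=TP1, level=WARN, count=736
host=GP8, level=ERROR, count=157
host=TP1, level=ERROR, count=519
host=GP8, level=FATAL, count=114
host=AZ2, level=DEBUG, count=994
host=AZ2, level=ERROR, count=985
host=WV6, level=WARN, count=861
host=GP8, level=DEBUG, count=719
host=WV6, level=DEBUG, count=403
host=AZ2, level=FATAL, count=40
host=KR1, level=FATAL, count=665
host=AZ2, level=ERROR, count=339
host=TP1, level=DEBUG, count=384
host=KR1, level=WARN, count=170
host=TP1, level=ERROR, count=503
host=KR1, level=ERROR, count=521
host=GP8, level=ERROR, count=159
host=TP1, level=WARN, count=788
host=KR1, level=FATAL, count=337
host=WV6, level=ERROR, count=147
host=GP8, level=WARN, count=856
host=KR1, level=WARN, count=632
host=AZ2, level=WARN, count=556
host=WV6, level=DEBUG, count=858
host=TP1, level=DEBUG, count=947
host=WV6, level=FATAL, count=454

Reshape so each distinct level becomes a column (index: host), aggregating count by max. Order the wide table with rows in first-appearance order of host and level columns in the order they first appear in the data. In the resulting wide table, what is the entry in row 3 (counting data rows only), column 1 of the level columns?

With rows in first-appearance order of host, row 3 is host=KR1. level columns in first-appearance order: WARN, FATAL, DEBUG, ERROR; column 1 is WARN.
Long rows with host=KR1, level=WARN: max(170, 632) = 632.

632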